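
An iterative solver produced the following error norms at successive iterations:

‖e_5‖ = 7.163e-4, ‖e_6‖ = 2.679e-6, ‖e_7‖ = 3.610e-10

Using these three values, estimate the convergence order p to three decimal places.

p ≈ ln(‖e_7‖/‖e_6‖) / ln(‖e_6‖/‖e_5‖)
  = ln(3.610e-10/2.679e-6) / ln(2.679e-6/7.163e-4)
  = ln(0.000134752) / ln(0.00374005)
  = -8.912075 / -5.588656 ≈ 1.594672

1.595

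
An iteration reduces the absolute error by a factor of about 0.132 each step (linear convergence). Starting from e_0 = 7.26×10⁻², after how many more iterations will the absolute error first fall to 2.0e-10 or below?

10

After k steps, e_k ≈ 7.26×10⁻²·0.132^k.
Need 0.132^k ≤ 2.0e-10/7.26×10⁻² = 2.75482e-09.
k ≥ ln(2.75482e-09)/ln(0.132) = -19.7099/-2.02495 = 9.734.
Smallest integer k = 10.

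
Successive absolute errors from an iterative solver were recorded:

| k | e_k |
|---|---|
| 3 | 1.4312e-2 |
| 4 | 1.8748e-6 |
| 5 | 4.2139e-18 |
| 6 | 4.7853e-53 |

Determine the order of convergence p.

3

Consecutive ratios: e_6/e_5 = 4.7853e-53/4.2139e-18 = 1.1356e-35, e_5/e_4 = 4.2139e-18/1.8748e-6 = 2.24765e-12.
p ≈ ln(1.1356e-35)/ln(2.24765e-12) = -80.4633/-26.8211 ≈ 3.00.
So the convergence is cubic (order 3).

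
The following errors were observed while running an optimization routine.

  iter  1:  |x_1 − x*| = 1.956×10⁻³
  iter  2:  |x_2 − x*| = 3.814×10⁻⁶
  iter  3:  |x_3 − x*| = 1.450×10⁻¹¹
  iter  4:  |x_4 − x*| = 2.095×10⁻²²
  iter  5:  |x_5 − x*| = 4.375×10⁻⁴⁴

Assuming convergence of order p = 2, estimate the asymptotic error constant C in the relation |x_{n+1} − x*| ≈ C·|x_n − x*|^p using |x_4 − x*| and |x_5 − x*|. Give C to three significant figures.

0.997

C ≈ |x_5 − x*| / |x_4 − x*|^2
  = 4.375×10⁻⁴⁴ / (2.095×10⁻²²)^2
  = 4.375×10⁻⁴⁴ / 4.38902e-44 ≈ 0.9968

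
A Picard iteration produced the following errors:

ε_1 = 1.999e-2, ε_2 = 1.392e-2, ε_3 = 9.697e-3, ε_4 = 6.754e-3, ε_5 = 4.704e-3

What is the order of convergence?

Consecutive ratios: ε_5/ε_4 = 4.704e-3/6.754e-3 = 0.696476, ε_4/ε_3 = 6.754e-3/9.697e-3 = 0.696504.
p ≈ ln(0.696476)/ln(0.696504) = -0.3617/-0.3617 ≈ 1.00.
So the convergence is linear (order 1).

1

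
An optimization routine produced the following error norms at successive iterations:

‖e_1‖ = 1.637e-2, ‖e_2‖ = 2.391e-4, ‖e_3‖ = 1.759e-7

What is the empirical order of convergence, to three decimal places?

p ≈ ln(‖e_3‖/‖e_2‖) / ln(‖e_2‖/‖e_1‖)
  = ln(1.759e-7/2.391e-4) / ln(2.391e-4/1.637e-2)
  = ln(0.000735675) / ln(0.014606)
  = -7.214722 / -4.226323 ≈ 1.707092

1.707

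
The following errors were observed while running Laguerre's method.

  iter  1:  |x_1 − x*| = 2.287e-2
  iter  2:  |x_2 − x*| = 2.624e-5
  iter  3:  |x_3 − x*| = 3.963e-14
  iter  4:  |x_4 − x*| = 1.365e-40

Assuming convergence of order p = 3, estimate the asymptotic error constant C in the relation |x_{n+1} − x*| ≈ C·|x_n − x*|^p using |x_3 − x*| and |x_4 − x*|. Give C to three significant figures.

C ≈ |x_4 − x*| / |x_3 − x*|^3
  = 1.365e-40 / (3.963e-14)^3
  = 1.365e-40 / 6.22404e-41 ≈ 2.1931

2.19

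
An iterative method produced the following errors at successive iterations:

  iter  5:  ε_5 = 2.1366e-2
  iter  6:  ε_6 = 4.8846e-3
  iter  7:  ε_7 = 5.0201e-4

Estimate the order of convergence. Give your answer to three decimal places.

p ≈ ln(ε_7/ε_6) / ln(ε_6/ε_5)
  = ln(5.0201e-4/4.8846e-3) / ln(4.8846e-3/2.1366e-2)
  = ln(0.102774) / ln(0.228616)
  = -2.275223 / -1.475712 ≈ 1.541780

1.542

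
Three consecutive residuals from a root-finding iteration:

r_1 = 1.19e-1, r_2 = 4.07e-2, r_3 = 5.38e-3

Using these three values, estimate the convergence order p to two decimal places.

1.89

p ≈ ln(r_3/r_2) / ln(r_2/r_1)
  = ln(5.38e-3/4.07e-2) / ln(4.07e-2/1.19e-1)
  = ln(0.132187) / ln(0.342017)
  = -2.02354 / -1.07289 ≈ 1.88606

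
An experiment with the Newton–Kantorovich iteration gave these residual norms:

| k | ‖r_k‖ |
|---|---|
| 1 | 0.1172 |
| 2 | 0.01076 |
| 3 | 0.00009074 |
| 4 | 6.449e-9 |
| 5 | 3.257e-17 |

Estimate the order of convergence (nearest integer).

Consecutive ratios: ‖r_5‖/‖r_4‖ = 3.257e-17/6.449e-9 = 5.0504e-09, ‖r_4‖/‖r_3‖ = 6.449e-9/0.00009074 = 7.10712e-05.
p ≈ ln(5.0504e-09)/ln(7.10712e-05) = -19.1038/-9.5518 ≈ 2.00.
So the convergence is quadratic (order 2).

2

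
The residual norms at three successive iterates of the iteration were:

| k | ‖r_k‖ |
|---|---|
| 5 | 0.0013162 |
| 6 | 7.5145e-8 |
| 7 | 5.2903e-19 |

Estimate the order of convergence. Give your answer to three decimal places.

2.628

p ≈ ln(‖r_7‖/‖r_6‖) / ln(‖r_6‖/‖r_5‖)
  = ln(5.2903e-19/7.5145e-8) / ln(7.5145e-8/0.0013162)
  = ln(7.04012e-12) / ln(5.70924e-05)
  = -25.679396 / -9.770840 ≈ 2.628167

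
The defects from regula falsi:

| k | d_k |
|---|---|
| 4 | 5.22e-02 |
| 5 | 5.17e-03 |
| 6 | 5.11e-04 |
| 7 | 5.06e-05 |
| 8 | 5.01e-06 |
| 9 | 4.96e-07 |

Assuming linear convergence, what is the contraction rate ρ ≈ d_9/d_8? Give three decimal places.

ρ ≈ d_9/d_8 = 4.96e-07/5.01e-06 = 0.09900

0.099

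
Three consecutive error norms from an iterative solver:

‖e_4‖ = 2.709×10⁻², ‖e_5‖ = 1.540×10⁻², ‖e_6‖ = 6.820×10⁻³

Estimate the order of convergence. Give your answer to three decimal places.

1.442

p ≈ ln(‖e_6‖/‖e_5‖) / ln(‖e_5‖/‖e_4‖)
  = ln(6.820×10⁻³/1.540×10⁻²) / ln(1.540×10⁻²/2.709×10⁻²)
  = ln(0.442857) / ln(0.568475)
  = -0.814508 / -0.564798 ≈ 1.442123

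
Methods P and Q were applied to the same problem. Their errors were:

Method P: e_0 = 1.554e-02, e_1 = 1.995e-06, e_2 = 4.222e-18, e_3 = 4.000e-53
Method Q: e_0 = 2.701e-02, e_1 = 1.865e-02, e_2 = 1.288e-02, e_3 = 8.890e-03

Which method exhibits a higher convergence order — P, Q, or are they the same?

P

Method P: p ≈ ln(4.000e-53/4.222e-18)/ln(4.222e-18/1.995e-06) ≈ 3.00.
Method Q: p ≈ ln(8.890e-03/1.288e-02)/ln(1.288e-02/1.865e-02) ≈ 1.00.
Method P has the higher order (≈3.0 vs ≈1.0).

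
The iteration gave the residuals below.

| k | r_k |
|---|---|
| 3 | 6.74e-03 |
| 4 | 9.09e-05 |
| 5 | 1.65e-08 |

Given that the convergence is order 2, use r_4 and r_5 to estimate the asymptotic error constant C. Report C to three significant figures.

2.00

C ≈ r_5 / r_4^2
  = 1.65e-08 / (9.09e-05)^2
  = 1.65e-08 / 8.26281e-09 ≈ 1.9969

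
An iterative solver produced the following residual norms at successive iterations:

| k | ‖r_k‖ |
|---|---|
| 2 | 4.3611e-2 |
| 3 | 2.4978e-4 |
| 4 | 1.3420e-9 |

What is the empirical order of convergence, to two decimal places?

p ≈ ln(‖r_4‖/‖r_3‖) / ln(‖r_3‖/‖r_2‖)
  = ln(1.3420e-9/2.4978e-4) / ln(2.4978e-4/4.3611e-2)
  = ln(5.37273e-06) / ln(0.00572745)
  = -12.13417 / -5.16248 ≈ 2.35045

2.35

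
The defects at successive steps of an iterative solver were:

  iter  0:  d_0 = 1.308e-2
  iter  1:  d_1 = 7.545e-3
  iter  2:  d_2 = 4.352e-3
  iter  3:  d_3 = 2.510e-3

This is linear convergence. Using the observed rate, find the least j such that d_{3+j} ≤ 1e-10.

31

Rate ρ ≈ d_3/d_2 = 2.510e-3/4.352e-3 = 0.5767.
After j more steps, d_{3+j} ≈ 2.510e-3·ρ^j; need ρ^j ≤ 1e-10/2.510e-3 = 3.98406e-08.
j ≥ ln(3.98406e-08)/ln(0.5767) = -17.0384/-0.55043 = 30.955.
So 31 more iterations are needed.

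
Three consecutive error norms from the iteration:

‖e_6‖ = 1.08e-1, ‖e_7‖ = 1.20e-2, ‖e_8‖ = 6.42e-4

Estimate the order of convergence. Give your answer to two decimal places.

1.33

p ≈ ln(‖e_8‖/‖e_7‖) / ln(‖e_7‖/‖e_6‖)
  = ln(6.42e-4/1.20e-2) / ln(1.20e-2/1.08e-1)
  = ln(0.0535) / ln(0.111111)
  = -2.92807 / -2.19723 ≈ 1.33262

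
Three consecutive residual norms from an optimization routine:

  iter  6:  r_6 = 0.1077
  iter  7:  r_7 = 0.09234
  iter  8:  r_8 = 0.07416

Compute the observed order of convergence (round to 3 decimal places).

p ≈ ln(r_8/r_7) / ln(r_7/r_6)
  = ln(0.07416/0.09234) / ln(0.09234/0.1077)
  = ln(0.803119) / ln(0.857382)
  = -0.219252 / -0.153872 ≈ 1.424899

1.425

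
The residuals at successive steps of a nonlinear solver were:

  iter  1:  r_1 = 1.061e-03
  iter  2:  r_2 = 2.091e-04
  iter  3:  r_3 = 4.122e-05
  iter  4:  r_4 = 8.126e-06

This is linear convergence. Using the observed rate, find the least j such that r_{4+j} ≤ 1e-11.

9

Rate ρ ≈ r_4/r_3 = 8.126e-06/4.122e-05 = 0.1971.
After j more steps, r_{4+j} ≈ 8.126e-06·ρ^j; need ρ^j ≤ 1e-11/8.126e-06 = 1.23062e-06.
j ≥ ln(1.23062e-06)/ln(0.1971) = -13.6080/-1.62404 = 8.379.
So 9 more iterations are needed.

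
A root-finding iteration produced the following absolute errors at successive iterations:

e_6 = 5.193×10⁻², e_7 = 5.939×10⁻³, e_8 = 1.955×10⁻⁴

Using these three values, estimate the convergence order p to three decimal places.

p ≈ ln(e_8/e_7) / ln(e_7/e_6)
  = ln(1.955×10⁻⁴/5.939×10⁻³) / ln(5.939×10⁻³/5.193×10⁻²)
  = ln(0.032918) / ln(0.114365)
  = -3.413736 / -2.168360 ≈ 1.574340

1.574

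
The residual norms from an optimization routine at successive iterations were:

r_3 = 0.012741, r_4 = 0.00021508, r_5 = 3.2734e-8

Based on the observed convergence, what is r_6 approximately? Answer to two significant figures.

2.0e-16

First estimate the order: p ≈ ln(r_5/r_4) / ln(r_4/r_3) = ln(3.2734e-8/0.00021508)/ln(0.00021508/0.012741) = ln(0.000152195)/ln(0.0168809) ≈ 2.1537.
Then r_6 ≈ r_5·(r_5/r_4)^p = 3.2734e-8·(0.000152195)^2.1537 = 3.2734e-8·5.9984e-09 ≈ 1.964e-16.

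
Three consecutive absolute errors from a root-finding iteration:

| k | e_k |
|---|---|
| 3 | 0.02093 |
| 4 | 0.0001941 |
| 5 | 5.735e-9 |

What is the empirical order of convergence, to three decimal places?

p ≈ ln(e_5/e_4) / ln(e_4/e_3)
  = ln(5.735e-9/0.0001941) / ln(0.0001941/0.02093)
  = ln(2.95466e-05) / ln(0.00927377)
  = -10.429542 / -4.680565 ≈ 2.228266

2.228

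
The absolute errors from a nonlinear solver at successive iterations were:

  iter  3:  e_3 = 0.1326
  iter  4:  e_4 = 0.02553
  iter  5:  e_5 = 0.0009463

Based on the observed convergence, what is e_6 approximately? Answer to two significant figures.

First estimate the order: p ≈ ln(e_5/e_4) / ln(e_4/e_3) = ln(0.0009463/0.02553)/ln(0.02553/0.1326) = ln(0.0370662)/ln(0.192534) ≈ 2.0001.
Then e_6 ≈ e_5·(e_5/e_4)^p = 0.0009463·(0.0370662)^2.0001 = 0.0009463·0.00137345 ≈ 1.3e-06.

1.3e-6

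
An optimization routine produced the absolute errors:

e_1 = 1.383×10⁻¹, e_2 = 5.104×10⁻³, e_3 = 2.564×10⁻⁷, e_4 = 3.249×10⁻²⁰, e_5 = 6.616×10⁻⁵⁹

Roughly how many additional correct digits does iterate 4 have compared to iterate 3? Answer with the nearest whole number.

Digits gained ≈ log₁₀(e_3/e_4) = log₁₀(2.564×10⁻⁷/3.249×10⁻²⁰) = log₁₀(7.89166e+12) ≈ 12.897.

13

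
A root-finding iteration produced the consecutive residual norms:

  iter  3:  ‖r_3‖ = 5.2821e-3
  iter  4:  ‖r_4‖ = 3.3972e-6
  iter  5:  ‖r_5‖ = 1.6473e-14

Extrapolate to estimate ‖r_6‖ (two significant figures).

3.6e-36

First estimate the order: p ≈ ln(‖r_5‖/‖r_4‖) / ln(‖r_4‖/‖r_3‖) = ln(1.6473e-14/3.3972e-6)/ln(3.3972e-6/5.2821e-3) = ln(4.84899e-09)/ln(0.000643153) ≈ 2.6050.
Then ‖r_6‖ ≈ ‖r_5‖·(‖r_5‖/‖r_4‖)^p = 1.6473e-14·(4.84899e-09)^2.6050 = 1.6473e-14·2.19342e-22 ≈ 3.613e-36.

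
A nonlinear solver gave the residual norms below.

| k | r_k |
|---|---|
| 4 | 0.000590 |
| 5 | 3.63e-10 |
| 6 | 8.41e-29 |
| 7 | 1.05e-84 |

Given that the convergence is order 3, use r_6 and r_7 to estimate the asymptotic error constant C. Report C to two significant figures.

1.8

C ≈ r_7 / r_6^3
  = 1.05e-84 / (8.41e-29)^3
  = 1.05e-84 / 5.94823e-85 ≈ 1.7652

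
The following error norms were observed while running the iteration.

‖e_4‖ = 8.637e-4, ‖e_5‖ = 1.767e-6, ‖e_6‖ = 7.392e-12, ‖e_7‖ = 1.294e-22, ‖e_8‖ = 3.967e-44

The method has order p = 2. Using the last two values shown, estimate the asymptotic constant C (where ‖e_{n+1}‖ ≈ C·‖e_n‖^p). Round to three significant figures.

2.37

C ≈ ‖e_8‖ / ‖e_7‖^2
  = 3.967e-44 / (1.294e-22)^2
  = 3.967e-44 / 1.67444e-44 ≈ 2.3692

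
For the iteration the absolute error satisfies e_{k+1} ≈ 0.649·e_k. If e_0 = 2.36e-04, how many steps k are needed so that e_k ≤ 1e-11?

40

After k steps, e_k ≈ 2.36e-04·0.649^k.
Need 0.649^k ≤ 1e-11/2.36e-04 = 4.23729e-08.
k ≥ ln(4.23729e-08)/ln(0.649) = -16.9768/-0.43232 = 39.269.
Smallest integer k = 40.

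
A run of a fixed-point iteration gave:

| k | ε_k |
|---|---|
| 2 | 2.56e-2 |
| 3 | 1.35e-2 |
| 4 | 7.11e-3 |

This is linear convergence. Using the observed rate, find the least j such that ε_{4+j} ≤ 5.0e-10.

Rate ρ ≈ ε_4/ε_3 = 7.11e-3/1.35e-2 = 0.5267.
After j more steps, ε_{4+j} ≈ 7.11e-3·ρ^j; need ρ^j ≤ 5.0e-10/7.11e-3 = 7.03235e-08.
j ≥ ln(7.03235e-08)/ln(0.5267) = -16.4702/-0.64112 = 25.690.
So 26 more iterations are needed.

26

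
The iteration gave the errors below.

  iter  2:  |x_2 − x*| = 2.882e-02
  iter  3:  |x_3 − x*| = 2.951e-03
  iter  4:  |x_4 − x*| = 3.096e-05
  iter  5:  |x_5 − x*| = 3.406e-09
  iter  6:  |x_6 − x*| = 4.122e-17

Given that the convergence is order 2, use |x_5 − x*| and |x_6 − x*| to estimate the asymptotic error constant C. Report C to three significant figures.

3.55

C ≈ |x_6 − x*| / |x_5 − x*|^2
  = 4.122e-17 / (3.406e-09)^2
  = 4.122e-17 / 1.16008e-17 ≈ 3.5532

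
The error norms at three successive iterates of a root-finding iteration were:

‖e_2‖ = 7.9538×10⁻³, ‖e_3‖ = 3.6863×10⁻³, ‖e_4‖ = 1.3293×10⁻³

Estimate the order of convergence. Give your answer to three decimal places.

p ≈ ln(‖e_4‖/‖e_3‖) / ln(‖e_3‖/‖e_2‖)
  = ln(1.3293×10⁻³/3.6863×10⁻³) / ln(3.6863×10⁻³/7.9538×10⁻³)
  = ln(0.360605) / ln(0.463464)
  = -1.019972 / -0.769027 ≈ 1.326315

1.326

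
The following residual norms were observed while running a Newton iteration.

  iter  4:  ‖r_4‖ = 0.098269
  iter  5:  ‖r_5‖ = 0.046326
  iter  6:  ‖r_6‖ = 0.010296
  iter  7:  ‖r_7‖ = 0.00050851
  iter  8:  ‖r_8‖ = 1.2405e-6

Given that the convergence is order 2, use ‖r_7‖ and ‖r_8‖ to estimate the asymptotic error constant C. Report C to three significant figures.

4.80

C ≈ ‖r_8‖ / ‖r_7‖^2
  = 1.2405e-6 / (0.00050851)^2
  = 1.2405e-6 / 2.58582e-07 ≈ 4.7973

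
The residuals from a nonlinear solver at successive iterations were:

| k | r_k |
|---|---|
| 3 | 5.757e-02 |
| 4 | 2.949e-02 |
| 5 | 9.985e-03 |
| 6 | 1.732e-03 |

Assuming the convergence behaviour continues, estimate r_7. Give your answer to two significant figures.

1.0e-4

First estimate the order: p ≈ ln(r_6/r_5) / ln(r_5/r_4) = ln(1.732e-03/9.985e-03)/ln(9.985e-03/2.949e-02) = ln(0.17346)/ln(0.338589) ≈ 1.6176.
Then r_7 ≈ r_6·(r_6/r_5)^p = 1.732e-03·(0.17346)^1.6176 = 1.732e-03·0.0587934 ≈ 0.0001018.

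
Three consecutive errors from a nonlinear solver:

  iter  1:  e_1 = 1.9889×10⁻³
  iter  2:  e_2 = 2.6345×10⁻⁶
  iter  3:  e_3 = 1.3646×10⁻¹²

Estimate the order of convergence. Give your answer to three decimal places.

2.184

p ≈ ln(e_3/e_2) / ln(e_2/e_1)
  = ln(1.3646×10⁻¹²/2.6345×10⁻⁶) / ln(2.6345×10⁻⁶/1.9889×10⁻³)
  = ln(5.17973e-07) / ln(0.0013246)
  = -14.473343 / -6.626645 ≈ 2.184113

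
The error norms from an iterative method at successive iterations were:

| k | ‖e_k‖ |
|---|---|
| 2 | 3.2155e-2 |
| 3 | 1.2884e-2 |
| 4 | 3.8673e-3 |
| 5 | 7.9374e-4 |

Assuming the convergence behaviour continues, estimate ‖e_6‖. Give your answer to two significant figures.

First estimate the order: p ≈ ln(‖e_5‖/‖e_4‖) / ln(‖e_4‖/‖e_3‖) = ln(7.9374e-4/3.8673e-3)/ln(3.8673e-3/1.2884e-2) = ln(0.205244)/ln(0.300163) ≈ 1.3159.
Then ‖e_6‖ ≈ ‖e_5‖·(‖e_5‖/‖e_4‖)^p = 7.9374e-4·(0.205244)^1.3159 = 7.9374e-4·0.124456 ≈ 9.879e-05.

9.9e-5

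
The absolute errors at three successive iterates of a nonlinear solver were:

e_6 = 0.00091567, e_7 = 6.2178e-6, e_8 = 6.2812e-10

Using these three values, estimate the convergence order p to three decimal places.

p ≈ ln(e_8/e_7) / ln(e_7/e_6)
  = ln(6.2812e-10/6.2178e-6) / ln(6.2178e-6/0.00091567)
  = ln(0.00010102) / ln(0.00679044)
  = -9.200192 / -4.992240 ≈ 1.842899

1.843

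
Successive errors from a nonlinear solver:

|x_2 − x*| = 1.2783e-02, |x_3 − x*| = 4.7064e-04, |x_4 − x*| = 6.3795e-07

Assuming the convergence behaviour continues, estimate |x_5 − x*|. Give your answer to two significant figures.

1.2e-12

First estimate the order: p ≈ ln(|x_4 − x*|/|x_3 − x*|) / ln(|x_3 − x*|/|x_2 − x*|) = ln(6.3795e-07/4.7064e-04)/ln(4.7064e-04/1.2783e-02) = ln(0.00135549)/ln(0.0368176) ≈ 2.0000.
Then |x_5 − x*| ≈ |x_4 − x*|·(|x_4 − x*|/|x_3 − x*|)^p = 6.3795e-07·(0.00135549)^2.0000 = 6.3795e-07·1.83735e-06 ≈ 1.172e-12.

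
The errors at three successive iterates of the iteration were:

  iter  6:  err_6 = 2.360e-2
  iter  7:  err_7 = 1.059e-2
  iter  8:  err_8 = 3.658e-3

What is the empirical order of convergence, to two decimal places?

1.33

p ≈ ln(err_8/err_7) / ln(err_7/err_6)
  = ln(3.658e-3/1.059e-2) / ln(1.059e-2/2.360e-2)
  = ln(0.34542) / ln(0.448729)
  = -1.06299 / -0.80134 ≈ 1.32652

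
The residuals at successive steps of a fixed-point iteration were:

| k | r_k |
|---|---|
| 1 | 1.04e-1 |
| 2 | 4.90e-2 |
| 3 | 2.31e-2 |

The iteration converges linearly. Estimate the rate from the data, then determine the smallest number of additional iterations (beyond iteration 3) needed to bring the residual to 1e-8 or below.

Rate ρ ≈ r_3/r_2 = 2.31e-2/4.90e-2 = 0.4714.
After j more steps, r_{3+j} ≈ 2.31e-2·ρ^j; need ρ^j ≤ 1e-8/2.31e-2 = 4.329e-07.
j ≥ ln(4.329e-07)/ln(0.4714) = -14.6528/-0.75205 = 19.484.
So 20 more iterations are needed.

20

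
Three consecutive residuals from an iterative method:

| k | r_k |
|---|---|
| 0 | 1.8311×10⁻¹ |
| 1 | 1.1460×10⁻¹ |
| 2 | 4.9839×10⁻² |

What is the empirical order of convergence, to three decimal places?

p ≈ ln(r_2/r_1) / ln(r_1/r_0)
  = ln(4.9839×10⁻²/1.1460×10⁻¹) / ln(1.1460×10⁻¹/1.8311×10⁻¹)
  = ln(0.434895) / ln(0.625853)
  = -0.832651 / -0.468640 ≈ 1.776739

1.777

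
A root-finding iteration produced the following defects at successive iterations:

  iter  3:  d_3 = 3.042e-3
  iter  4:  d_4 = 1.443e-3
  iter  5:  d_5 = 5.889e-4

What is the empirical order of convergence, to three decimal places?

1.202

p ≈ ln(d_5/d_4) / ln(d_4/d_3)
  = ln(5.889e-4/1.443e-3) / ln(1.443e-3/3.042e-3)
  = ln(0.408108) / ln(0.474359)
  = -0.896223 / -0.745791 ≈ 1.201708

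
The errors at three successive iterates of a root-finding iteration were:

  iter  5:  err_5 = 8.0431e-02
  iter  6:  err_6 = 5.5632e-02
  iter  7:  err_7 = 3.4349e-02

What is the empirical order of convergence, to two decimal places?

1.31

p ≈ ln(err_7/err_6) / ln(err_6/err_5)
  = ln(3.4349e-02/5.5632e-02) / ln(5.5632e-02/8.0431e-02)
  = ln(0.617432) / ln(0.691674)
  = -0.48219 / -0.36864 ≈ 1.30802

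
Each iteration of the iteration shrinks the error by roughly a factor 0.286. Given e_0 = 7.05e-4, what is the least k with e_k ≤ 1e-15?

After k steps, e_k ≈ 7.05e-4·0.286^k.
Need 0.286^k ≤ 1e-15/7.05e-4 = 1.41844e-12.
k ≥ ln(1.41844e-12)/ln(0.286) = -27.2815/-1.25176 = 21.795.
Smallest integer k = 22.

22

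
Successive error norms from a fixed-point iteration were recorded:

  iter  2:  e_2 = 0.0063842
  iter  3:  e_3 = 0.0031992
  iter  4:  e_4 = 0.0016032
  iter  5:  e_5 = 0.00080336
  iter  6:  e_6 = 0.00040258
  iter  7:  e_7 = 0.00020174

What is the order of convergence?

Consecutive ratios: e_7/e_6 = 0.00020174/0.00040258 = 0.501118, e_6/e_5 = 0.00040258/0.00080336 = 0.50112.
p ≈ ln(0.501118)/ln(0.50112) = -0.6909/-0.6909 ≈ 1.00.
So the convergence is linear (order 1).

1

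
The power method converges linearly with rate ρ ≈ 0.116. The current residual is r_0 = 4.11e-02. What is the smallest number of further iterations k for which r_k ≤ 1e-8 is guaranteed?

After k steps, r_k ≈ 4.11e-02·0.116^k.
Need 0.116^k ≤ 1e-8/4.11e-02 = 2.43309e-07.
k ≥ ln(2.43309e-07)/ln(0.116) = -15.2289/-2.15417 = 7.069.
Smallest integer k = 8.

8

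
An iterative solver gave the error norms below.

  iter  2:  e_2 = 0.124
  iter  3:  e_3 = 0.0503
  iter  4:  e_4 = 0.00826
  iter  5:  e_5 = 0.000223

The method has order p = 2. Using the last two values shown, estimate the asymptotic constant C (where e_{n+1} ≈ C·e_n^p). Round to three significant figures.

3.27

C ≈ e_5 / e_4^2
  = 0.000223 / (0.00826)^2
  = 0.000223 / 6.82276e-05 ≈ 3.2685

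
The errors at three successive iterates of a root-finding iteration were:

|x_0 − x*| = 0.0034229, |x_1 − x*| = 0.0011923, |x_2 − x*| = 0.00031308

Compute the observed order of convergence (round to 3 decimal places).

p ≈ ln(|x_2 − x*|/|x_1 − x*|) / ln(|x_1 − x*|/|x_0 − x*|)
  = ln(0.00031308/0.0011923) / ln(0.0011923/0.0034229)
  = ln(0.262585) / ln(0.34833)
  = -1.337180 / -1.054605 ≈ 1.267944

1.268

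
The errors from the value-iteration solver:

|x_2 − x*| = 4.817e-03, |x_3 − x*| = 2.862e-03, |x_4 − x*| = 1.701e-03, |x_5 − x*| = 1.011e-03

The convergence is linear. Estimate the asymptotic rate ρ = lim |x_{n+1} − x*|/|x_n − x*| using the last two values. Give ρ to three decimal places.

ρ ≈ |x_5 − x*|/|x_4 − x*| = 1.011e-03/1.701e-03 = 0.59436

0.594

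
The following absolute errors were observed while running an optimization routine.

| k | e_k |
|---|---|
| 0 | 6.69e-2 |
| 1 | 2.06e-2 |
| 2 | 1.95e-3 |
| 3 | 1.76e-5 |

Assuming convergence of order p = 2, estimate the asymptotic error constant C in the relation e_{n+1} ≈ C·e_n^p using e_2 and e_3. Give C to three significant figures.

C ≈ e_3 / e_2^2
  = 1.76e-5 / (1.95e-3)^2
  = 1.76e-5 / 3.8025e-06 ≈ 4.6285

4.63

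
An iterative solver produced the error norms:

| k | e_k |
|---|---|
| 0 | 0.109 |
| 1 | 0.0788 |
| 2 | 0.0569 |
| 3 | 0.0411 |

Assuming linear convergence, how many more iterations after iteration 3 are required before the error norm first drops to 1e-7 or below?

40

Rate ρ ≈ e_3/e_2 = 0.0411/0.0569 = 0.7223.
After j more steps, e_{3+j} ≈ 0.0411·ρ^j; need ρ^j ≤ 1e-7/0.0411 = 2.43309e-06.
j ≥ ln(2.43309e-06)/ln(0.7223) = -12.9263/-0.32531 = 39.735.
So 40 more iterations are needed.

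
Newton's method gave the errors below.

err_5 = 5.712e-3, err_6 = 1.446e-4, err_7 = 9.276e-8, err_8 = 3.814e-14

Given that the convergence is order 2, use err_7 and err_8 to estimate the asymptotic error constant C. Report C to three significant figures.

4.43

C ≈ err_8 / err_7^2
  = 3.814e-14 / (9.276e-8)^2
  = 3.814e-14 / 8.60442e-15 ≈ 4.4326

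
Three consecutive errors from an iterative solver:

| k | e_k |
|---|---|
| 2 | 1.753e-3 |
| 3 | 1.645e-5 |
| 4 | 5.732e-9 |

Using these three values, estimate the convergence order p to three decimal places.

1.705

p ≈ ln(e_4/e_3) / ln(e_3/e_2)
  = ln(5.732e-9/1.645e-5) / ln(1.645e-5/1.753e-3)
  = ln(0.00034845) / ln(0.00938391)
  = -7.962016 / -4.668759 ≈ 1.705382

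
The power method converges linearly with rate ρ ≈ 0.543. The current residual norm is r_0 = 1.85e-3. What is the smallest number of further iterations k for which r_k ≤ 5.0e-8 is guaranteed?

After k steps, r_k ≈ 1.85e-3·0.543^k.
Need 0.543^k ≤ 5.0e-8/1.85e-3 = 2.7027e-05.
k ≥ ln(2.7027e-05)/ln(0.543) = -10.5187/-0.61065 = 17.225.
Smallest integer k = 18.

18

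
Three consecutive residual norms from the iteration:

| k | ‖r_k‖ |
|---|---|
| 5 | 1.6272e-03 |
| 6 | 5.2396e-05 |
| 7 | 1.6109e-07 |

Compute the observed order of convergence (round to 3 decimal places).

1.684

p ≈ ln(‖r_7‖/‖r_6‖) / ln(‖r_6‖/‖r_5‖)
  = ln(1.6109e-07/5.2396e-05) / ln(5.2396e-05/1.6272e-03)
  = ln(0.00307447) / ln(0.0322001)
  = -5.784623 / -3.435786 ≈ 1.683639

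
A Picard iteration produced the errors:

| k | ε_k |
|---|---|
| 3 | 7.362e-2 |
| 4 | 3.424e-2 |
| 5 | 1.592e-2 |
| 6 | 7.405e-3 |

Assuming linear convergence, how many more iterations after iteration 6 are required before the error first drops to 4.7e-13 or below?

31

Rate ρ ≈ ε_6/ε_5 = 7.405e-3/1.592e-2 = 0.4651.
After j more steps, ε_{6+j} ≈ 7.405e-3·ρ^j; need ρ^j ≤ 4.7e-13/7.405e-3 = 6.34706e-11.
j ≥ ln(6.34706e-11)/ln(0.4651) = -23.4804/-0.76550 = 30.673.
So 31 more iterations are needed.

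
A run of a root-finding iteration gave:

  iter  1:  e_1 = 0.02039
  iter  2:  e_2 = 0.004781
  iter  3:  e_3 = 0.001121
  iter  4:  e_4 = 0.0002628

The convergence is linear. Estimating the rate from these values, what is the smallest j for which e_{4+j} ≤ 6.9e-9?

8

Rate ρ ≈ e_4/e_3 = 0.0002628/0.001121 = 0.2344.
After j more steps, e_{4+j} ≈ 0.0002628·ρ^j; need ρ^j ≤ 6.9e-9/0.0002628 = 2.62557e-05.
j ≥ ln(2.62557e-05)/ln(0.2344) = -10.5476/-1.45073 = 7.271.
So 8 more iterations are needed.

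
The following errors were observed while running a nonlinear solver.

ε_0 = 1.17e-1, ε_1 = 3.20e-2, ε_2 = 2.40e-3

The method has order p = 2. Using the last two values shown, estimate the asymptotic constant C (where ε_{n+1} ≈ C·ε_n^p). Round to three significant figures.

C ≈ ε_2 / ε_1^2
  = 2.40e-3 / (3.20e-2)^2
  = 2.40e-3 / 0.001024 ≈ 2.3438

2.34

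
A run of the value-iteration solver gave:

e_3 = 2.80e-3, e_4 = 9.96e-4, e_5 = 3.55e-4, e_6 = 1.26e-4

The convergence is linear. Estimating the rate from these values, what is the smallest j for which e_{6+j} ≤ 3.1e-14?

22

Rate ρ ≈ e_6/e_5 = 1.26e-4/3.55e-4 = 0.3549.
After j more steps, e_{6+j} ≈ 1.26e-4·ρ^j; need ρ^j ≤ 3.1e-14/1.26e-4 = 2.46032e-10.
j ≥ ln(2.46032e-10)/ln(0.3549) = -22.1256/-1.03592 = 21.358.
So 22 more iterations are needed.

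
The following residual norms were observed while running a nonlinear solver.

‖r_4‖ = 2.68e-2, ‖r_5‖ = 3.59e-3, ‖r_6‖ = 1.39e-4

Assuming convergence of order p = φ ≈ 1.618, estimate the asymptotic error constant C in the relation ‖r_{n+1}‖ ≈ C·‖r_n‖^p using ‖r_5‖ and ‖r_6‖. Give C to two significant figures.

1.3

C ≈ ‖r_6‖ / ‖r_5‖^1.618
  = 1.39e-4 / (3.59e-3)^1.618
  = 1.39e-4 / 0.000110699 ≈ 1.2557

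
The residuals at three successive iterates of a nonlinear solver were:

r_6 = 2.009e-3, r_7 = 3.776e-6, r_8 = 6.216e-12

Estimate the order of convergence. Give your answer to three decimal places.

p ≈ ln(r_8/r_7) / ln(r_7/r_6)
  = ln(6.216e-12/3.776e-6) / ln(3.776e-6/2.009e-3)
  = ln(1.64619e-06) / ln(0.00187954)
  = -13.317047 / -6.276728 ≈ 2.121654

2.122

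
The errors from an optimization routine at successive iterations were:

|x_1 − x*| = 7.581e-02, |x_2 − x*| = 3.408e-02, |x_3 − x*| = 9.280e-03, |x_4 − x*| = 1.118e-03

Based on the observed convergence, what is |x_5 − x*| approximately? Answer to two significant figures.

3.6e-5

First estimate the order: p ≈ ln(|x_4 − x*|/|x_3 − x*|) / ln(|x_3 − x*|/|x_2 − x*|) = ln(1.118e-03/9.280e-03)/ln(9.280e-03/3.408e-02) = ln(0.120474)/ln(0.2723) ≈ 1.6269.
Then |x_5 − x*| ≈ |x_4 − x*|·(|x_4 − x*|/|x_3 − x*|)^p = 1.118e-03·(0.120474)^1.6269 = 1.118e-03·0.0319673 ≈ 3.574e-05.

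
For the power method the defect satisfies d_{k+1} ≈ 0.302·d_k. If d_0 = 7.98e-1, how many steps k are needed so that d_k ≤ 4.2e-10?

18

After k steps, d_k ≈ 7.98e-1·0.302^k.
Need 0.302^k ≤ 4.2e-10/7.98e-1 = 5.26316e-10.
k ≥ ln(5.26316e-10)/ln(0.302) = -21.3651/-1.19733 = 17.844.
Smallest integer k = 18.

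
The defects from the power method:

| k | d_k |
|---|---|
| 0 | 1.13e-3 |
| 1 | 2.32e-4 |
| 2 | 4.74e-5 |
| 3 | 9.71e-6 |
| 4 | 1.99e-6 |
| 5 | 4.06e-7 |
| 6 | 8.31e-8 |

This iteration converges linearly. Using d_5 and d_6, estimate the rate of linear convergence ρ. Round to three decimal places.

ρ ≈ d_6/d_5 = 8.31e-8/4.06e-7 = 0.20468

0.205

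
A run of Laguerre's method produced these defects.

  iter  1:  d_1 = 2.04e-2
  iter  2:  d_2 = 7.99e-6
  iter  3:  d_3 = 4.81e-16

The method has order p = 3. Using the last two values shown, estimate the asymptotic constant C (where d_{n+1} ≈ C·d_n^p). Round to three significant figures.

0.943

C ≈ d_3 / d_2^3
  = 4.81e-16 / (7.99e-6)^3
  = 4.81e-16 / 5.10082e-16 ≈ 0.94298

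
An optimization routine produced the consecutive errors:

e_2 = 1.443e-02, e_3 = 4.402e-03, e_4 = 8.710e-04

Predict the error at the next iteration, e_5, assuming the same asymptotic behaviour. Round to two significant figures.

First estimate the order: p ≈ ln(e_4/e_3) / ln(e_3/e_2) = ln(8.710e-04/4.402e-03)/ln(4.402e-03/1.443e-02) = ln(0.197865)/ln(0.305059) ≈ 1.3646.
Then e_5 ≈ e_4·(e_4/e_3)^p = 8.710e-04·(0.197865)^1.3646 = 8.710e-04·0.109604 ≈ 9.547e-05.

9.5e-5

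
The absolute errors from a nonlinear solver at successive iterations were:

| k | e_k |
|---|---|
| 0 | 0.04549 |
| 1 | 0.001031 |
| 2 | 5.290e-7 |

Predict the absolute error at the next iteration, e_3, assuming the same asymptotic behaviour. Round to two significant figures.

First estimate the order: p ≈ ln(e_2/e_1) / ln(e_1/e_0) = ln(5.290e-7/0.001031)/ln(0.001031/0.04549) = ln(0.000513094)/ln(0.0226643) ≈ 2.0003.
Then e_3 ≈ e_2·(e_2/e_1)^p = 5.290e-7·(0.000513094)^2.0003 = 5.290e-7·2.62668e-07 ≈ 1.39e-13.

1.4e-13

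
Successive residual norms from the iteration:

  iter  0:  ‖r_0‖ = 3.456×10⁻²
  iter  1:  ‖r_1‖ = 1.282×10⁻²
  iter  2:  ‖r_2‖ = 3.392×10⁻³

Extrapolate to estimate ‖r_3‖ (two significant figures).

First estimate the order: p ≈ ln(‖r_2‖/‖r_1‖) / ln(‖r_1‖/‖r_0‖) = ln(3.392×10⁻³/1.282×10⁻²)/ln(1.282×10⁻²/3.456×10⁻²) = ln(0.264587)/ln(0.370949) ≈ 1.3407.
Then ‖r_3‖ ≈ ‖r_2‖·(‖r_2‖/‖r_1‖)^p = 3.392×10⁻³·(0.264587)^1.3407 = 3.392×10⁻³·0.168204 ≈ 0.0005705.

5.7e-4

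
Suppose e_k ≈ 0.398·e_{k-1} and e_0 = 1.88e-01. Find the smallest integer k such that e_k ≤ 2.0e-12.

After k steps, e_k ≈ 1.88e-01·0.398^k.
Need 0.398^k ≤ 2.0e-12/1.88e-01 = 1.06383e-11.
k ≥ ln(1.06383e-11)/ln(0.398) = -25.2666/-0.92130 = 27.425.
Smallest integer k = 28.

28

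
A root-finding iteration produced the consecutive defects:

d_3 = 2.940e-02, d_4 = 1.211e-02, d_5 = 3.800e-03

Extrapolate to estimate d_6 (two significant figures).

8.4e-4

First estimate the order: p ≈ ln(d_5/d_4) / ln(d_4/d_3) = ln(3.800e-03/1.211e-02)/ln(1.211e-02/2.940e-02) = ln(0.31379)/ln(0.411905) ≈ 1.3067.
Then d_6 ≈ d_5·(d_5/d_4)^p = 3.800e-03·(0.31379)^1.3067 = 3.800e-03·0.219917 ≈ 0.0008357.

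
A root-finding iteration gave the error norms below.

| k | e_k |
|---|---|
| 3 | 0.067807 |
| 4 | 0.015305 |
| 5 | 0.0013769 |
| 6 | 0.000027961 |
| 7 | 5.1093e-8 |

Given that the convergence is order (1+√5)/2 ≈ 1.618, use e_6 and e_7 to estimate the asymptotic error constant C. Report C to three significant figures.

C ≈ e_7 / e_6^1.618
  = 5.1093e-8 / (0.000027961)^1.618
  = 5.1093e-8 / 4.29064e-08 ≈ 1.1908

1.19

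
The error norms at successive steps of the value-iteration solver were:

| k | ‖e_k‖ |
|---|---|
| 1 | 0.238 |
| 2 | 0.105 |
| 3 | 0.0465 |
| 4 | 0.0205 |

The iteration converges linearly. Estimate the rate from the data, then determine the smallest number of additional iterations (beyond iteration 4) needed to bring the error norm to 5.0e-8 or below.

16

Rate ρ ≈ ‖e_4‖/‖e_3‖ = 0.0205/0.0465 = 0.4409.
After j more steps, ‖e_{4+j}‖ ≈ 0.0205·ρ^j; need ρ^j ≤ 5.0e-8/0.0205 = 2.43902e-06.
j ≥ ln(2.43902e-06)/ln(0.4409) = -12.9239/-0.81894 = 15.781.
So 16 more iterations are needed.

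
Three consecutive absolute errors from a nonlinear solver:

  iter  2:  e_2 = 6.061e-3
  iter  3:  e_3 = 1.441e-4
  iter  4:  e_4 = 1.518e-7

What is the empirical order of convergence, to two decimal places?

p ≈ ln(e_4/e_3) / ln(e_3/e_2)
  = ln(1.518e-7/1.441e-4) / ln(1.441e-4/6.061e-3)
  = ln(0.00105344) / ln(0.023775)
  = -6.85569 / -3.73912 ≈ 1.83350

1.83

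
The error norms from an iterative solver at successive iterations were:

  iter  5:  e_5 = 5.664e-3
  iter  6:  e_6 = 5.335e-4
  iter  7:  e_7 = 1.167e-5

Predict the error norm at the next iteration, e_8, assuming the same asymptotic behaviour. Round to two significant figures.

2.4e-8

First estimate the order: p ≈ ln(e_7/e_6) / ln(e_6/e_5) = ln(1.167e-5/5.335e-4)/ln(5.335e-4/5.664e-3) = ln(0.0218744)/ln(0.0941914) ≈ 1.6180.
Then e_8 ≈ e_7·(e_7/e_6)^p = 1.167e-5·(0.0218744)^1.6180 = 1.167e-5·0.00206071 ≈ 2.405e-08.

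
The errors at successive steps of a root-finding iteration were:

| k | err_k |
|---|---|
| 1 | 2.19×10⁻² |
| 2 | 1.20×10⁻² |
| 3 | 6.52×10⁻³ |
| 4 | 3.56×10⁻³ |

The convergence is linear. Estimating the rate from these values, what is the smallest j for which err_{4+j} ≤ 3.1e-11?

Rate ρ ≈ err_4/err_3 = 3.56×10⁻³/6.52×10⁻³ = 0.5460.
After j more steps, err_{4+j} ≈ 3.56×10⁻³·ρ^j; need ρ^j ≤ 3.1e-11/3.56×10⁻³ = 8.70787e-09.
j ≥ ln(8.70787e-09)/ln(0.5460) = -18.5590/-0.60514 = 30.669.
So 31 more iterations are needed.

31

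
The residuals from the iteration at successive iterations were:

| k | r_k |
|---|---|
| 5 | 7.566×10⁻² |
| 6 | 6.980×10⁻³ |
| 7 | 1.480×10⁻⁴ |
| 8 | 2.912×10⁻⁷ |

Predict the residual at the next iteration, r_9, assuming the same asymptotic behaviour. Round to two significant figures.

First estimate the order: p ≈ ln(r_8/r_7) / ln(r_7/r_6) = ln(2.912×10⁻⁷/1.480×10⁻⁴)/ln(1.480×10⁻⁴/6.980×10⁻³) = ln(0.00196757)/ln(0.0212034) ≈ 1.6169.
Then r_9 ≈ r_8·(r_8/r_7)^p = 2.912×10⁻⁷·(0.00196757)^1.6169 = 2.912×10⁻⁷·4.21265e-05 ≈ 1.227e-11.

1.2e-11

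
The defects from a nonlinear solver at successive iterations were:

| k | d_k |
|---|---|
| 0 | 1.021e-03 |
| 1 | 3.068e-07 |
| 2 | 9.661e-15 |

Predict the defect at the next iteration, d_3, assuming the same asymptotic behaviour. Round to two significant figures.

1.0e-30

First estimate the order: p ≈ ln(d_2/d_1) / ln(d_1/d_0) = ln(9.661e-15/3.068e-07)/ln(3.068e-07/1.021e-03) = ln(3.14896e-08)/ln(0.00030049) ≈ 2.1299.
Then d_3 ≈ d_2·(d_2/d_1)^p = 9.661e-15·(3.14896e-08)^2.1299 = 9.661e-15·1.05159e-16 ≈ 1.016e-30.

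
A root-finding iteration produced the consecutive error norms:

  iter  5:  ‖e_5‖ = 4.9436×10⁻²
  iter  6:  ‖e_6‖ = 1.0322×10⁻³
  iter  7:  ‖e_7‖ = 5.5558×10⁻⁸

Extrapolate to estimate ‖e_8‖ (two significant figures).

First estimate the order: p ≈ ln(‖e_7‖/‖e_6‖) / ln(‖e_6‖/‖e_5‖) = ln(5.5558×10⁻⁸/1.0322×10⁻³)/ln(1.0322×10⁻³/4.9436×10⁻²) = ln(5.38248e-05)/ln(0.0208795) ≈ 2.5407.
Then ‖e_8‖ ≈ ‖e_7‖·(‖e_7‖/‖e_6‖)^p = 5.5558×10⁻⁸·(5.38248e-05)^2.5407 = 5.5558×10⁻⁸·1.42465e-11 ≈ 7.915e-19.

7.9e-19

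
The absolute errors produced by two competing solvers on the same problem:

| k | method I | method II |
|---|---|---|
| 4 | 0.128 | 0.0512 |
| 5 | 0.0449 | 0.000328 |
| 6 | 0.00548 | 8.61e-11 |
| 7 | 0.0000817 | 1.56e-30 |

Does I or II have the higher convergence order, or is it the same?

Method I: p ≈ ln(0.0000817/0.00548)/ln(0.00548/0.0449) ≈ 2.00.
Method II: p ≈ ln(1.56e-30/8.61e-11)/ln(8.61e-11/0.000328) ≈ 3.00.
Method II has the higher order (≈3.0 vs ≈2.0).

II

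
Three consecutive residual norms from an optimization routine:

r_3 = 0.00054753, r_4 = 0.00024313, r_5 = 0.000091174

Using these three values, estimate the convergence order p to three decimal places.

p ≈ ln(r_5/r_4) / ln(r_4/r_3)
  = ln(0.000091174/0.00024313) / ln(0.00024313/0.00054753)
  = ln(0.375001) / ln(0.444049)
  = -0.980827 / -0.811820 ≈ 1.208183

1.208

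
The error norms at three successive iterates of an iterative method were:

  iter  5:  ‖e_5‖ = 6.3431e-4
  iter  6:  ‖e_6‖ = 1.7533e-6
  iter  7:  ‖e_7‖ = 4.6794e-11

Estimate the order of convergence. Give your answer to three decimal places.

p ≈ ln(‖e_7‖/‖e_6‖) / ln(‖e_6‖/‖e_5‖)
  = ln(4.6794e-11/1.7533e-6) / ln(1.7533e-6/6.3431e-4)
  = ln(2.66891e-05) / ln(0.00276411)
  = -10.531255 / -5.891037 ≈ 1.787674

1.788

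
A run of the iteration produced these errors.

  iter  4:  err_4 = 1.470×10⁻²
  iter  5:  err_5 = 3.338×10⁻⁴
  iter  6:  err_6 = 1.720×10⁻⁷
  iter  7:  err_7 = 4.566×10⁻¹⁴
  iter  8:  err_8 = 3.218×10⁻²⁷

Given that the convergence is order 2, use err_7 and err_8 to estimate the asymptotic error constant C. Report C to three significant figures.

C ≈ err_8 / err_7^2
  = 3.218×10⁻²⁷ / (4.566×10⁻¹⁴)^2
  = 3.218×10⁻²⁷ / 2.08484e-27 ≈ 1.5435

1.54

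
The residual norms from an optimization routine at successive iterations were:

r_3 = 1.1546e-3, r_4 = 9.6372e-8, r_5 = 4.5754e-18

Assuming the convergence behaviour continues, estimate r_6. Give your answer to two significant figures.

3.4e-44

First estimate the order: p ≈ ln(r_5/r_4) / ln(r_4/r_3) = ln(4.5754e-18/9.6372e-8)/ln(9.6372e-8/1.1546e-3) = ln(4.74764e-11)/ln(8.34679e-05) ≈ 2.5312.
Then r_6 ≈ r_5·(r_5/r_4)^p = 4.5754e-18·(4.74764e-11)^2.5312 = 4.5754e-18·7.39777e-27 ≈ 3.385e-44.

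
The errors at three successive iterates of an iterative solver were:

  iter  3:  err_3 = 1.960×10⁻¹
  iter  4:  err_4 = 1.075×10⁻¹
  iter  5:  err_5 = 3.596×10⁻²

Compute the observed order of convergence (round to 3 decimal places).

p ≈ ln(err_5/err_4) / ln(err_4/err_3)
  = ln(3.596×10⁻²/1.075×10⁻¹) / ln(1.075×10⁻¹/1.960×10⁻¹)
  = ln(0.334512) / ln(0.548469)
  = -1.095083 / -0.600625 ≈ 1.823239

1.823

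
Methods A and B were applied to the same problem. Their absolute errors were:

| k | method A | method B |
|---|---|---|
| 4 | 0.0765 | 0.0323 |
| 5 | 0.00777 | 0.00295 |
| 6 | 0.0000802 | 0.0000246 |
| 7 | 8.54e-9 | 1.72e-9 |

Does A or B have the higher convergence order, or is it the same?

same

Method A: p ≈ ln(8.54e-9/0.0000802)/ln(0.0000802/0.00777) ≈ 2.00.
Method B: p ≈ ln(1.72e-9/0.0000246)/ln(0.0000246/0.00295) ≈ 2.00.
Both orders ≈ 2.0 — effectively the same.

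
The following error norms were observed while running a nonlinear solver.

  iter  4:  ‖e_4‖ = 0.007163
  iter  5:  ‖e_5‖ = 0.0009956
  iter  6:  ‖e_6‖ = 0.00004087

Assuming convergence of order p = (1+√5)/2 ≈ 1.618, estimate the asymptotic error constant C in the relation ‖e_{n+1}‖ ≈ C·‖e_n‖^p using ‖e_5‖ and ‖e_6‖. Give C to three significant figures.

C ≈ ‖e_6‖ / ‖e_5‖^1.618
  = 0.00004087 / (0.0009956)^1.618
  = 0.00004087 / 1.38964e-05 ≈ 2.9411

2.94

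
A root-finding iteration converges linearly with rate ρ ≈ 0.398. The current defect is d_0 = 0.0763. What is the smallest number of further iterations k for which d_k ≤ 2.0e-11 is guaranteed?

24

After k steps, d_k ≈ 0.0763·0.398^k.
Need 0.398^k ≤ 2.0e-11/0.0763 = 2.62123e-10.
k ≥ ln(2.62123e-10)/ln(0.398) = -22.0622/-0.92130 = 23.947.
Smallest integer k = 24.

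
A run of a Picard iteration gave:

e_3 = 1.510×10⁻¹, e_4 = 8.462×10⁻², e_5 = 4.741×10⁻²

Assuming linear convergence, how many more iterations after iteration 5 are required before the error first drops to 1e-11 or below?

Rate ρ ≈ e_5/e_4 = 4.741×10⁻²/8.462×10⁻² = 0.5603.
After j more steps, e_{5+j} ≈ 4.741×10⁻²·ρ^j; need ρ^j ≤ 1e-11/4.741×10⁻² = 2.10926e-10.
j ≥ ln(2.10926e-10)/ln(0.5603) = -22.2795/-0.57928 = 38.461.
So 39 more iterations are needed.

39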